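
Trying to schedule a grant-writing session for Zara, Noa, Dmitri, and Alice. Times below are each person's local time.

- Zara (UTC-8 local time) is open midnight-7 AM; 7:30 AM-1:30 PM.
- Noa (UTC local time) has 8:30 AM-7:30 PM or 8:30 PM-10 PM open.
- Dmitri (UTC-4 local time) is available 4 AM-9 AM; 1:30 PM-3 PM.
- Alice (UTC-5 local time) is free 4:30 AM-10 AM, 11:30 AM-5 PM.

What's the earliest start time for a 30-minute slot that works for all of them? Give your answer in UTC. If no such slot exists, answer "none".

09:30

Zara in UTC: 08:00-15:00, 15:30-21:30 (add 8h to convert from UTC-8).
Noa in UTC: 08:30-19:30, 20:30-22:00.
Dmitri in UTC: 08:00-13:00, 17:30-19:00 (add 4h to convert from UTC-4).
Alice in UTC: 09:30-15:00, 16:30-22:00 (add 5h to convert from UTC-5).
Zara ∩ Noa: 08:30-15:00, 15:30-19:30, 20:30-21:30.
Zara ∩ Noa ∩ Dmitri: 08:30-13:00, 17:30-19:00.
Zara ∩ Noa ∩ Dmitri ∩ Alice: 09:30-13:00, 17:30-19:00.
The first common window of at least 30 minutes is 09:30-13:00, so the earliest start is 09:30.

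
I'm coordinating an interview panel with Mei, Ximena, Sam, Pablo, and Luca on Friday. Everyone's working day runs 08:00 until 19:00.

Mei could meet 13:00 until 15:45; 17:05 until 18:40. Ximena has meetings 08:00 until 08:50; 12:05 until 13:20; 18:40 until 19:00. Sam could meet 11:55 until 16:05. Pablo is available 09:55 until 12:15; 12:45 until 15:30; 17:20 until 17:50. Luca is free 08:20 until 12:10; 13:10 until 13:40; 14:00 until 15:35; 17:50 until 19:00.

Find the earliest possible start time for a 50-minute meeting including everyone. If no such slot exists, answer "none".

Mei free: 13:00-15:45, 17:05-18:40.
Ximena free: 08:50-12:05, 13:20-18:40 (invert busy blocks within the working day).
Sam free: 11:55-16:05.
Pablo free: 09:55-12:15, 12:45-15:30, 17:20-17:50.
Luca free: 08:20-12:10, 13:10-13:40, 14:00-15:35, 17:50-19:00.
Mei ∩ Ximena: 13:20-15:45, 17:05-18:40.
Mei ∩ Ximena ∩ Sam: 13:20-15:45.
Mei ∩ Ximena ∩ Sam ∩ Pablo: 13:20-15:30.
Mei ∩ Ximena ∩ Sam ∩ Pablo ∩ Luca: 13:20-13:40, 14:00-15:30.
The first common window of at least 50 minutes is 14:00-15:30, so the earliest start is 14:00.

14:00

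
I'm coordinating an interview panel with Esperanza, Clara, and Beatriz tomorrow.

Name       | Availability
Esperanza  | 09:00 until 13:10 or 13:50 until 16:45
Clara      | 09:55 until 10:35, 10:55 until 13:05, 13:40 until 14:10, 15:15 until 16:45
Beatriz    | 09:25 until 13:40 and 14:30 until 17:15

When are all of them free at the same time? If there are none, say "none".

09:55-10:35, 10:55-13:05, 15:15-16:45

Esperanza ∩ Clara: 09:55-10:35, 10:55-13:05, 13:50-14:10, 15:15-16:45.
Esperanza ∩ Clara ∩ Beatriz: 09:55-10:35, 10:55-13:05, 15:15-16:45.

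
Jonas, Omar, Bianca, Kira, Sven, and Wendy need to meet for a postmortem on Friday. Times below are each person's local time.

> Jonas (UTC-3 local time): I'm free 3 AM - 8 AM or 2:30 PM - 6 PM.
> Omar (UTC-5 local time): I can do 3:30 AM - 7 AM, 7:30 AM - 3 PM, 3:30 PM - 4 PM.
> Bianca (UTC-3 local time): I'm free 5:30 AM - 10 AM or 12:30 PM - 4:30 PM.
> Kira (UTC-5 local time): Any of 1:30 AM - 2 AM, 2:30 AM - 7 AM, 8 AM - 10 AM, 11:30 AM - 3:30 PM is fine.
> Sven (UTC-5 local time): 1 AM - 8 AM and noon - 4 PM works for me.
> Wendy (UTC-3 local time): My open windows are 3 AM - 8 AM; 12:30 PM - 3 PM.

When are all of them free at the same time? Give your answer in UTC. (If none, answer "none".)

08:30-11:00, 17:30-18:00

Jonas in UTC: 06:00-11:00, 17:30-21:00 (add 3h to convert from UTC-3).
Omar in UTC: 08:30-12:00, 12:30-20:00, 20:30-21:00 (add 5h to convert from UTC-5).
Bianca in UTC: 08:30-13:00, 15:30-19:30 (add 3h to convert from UTC-3).
Kira in UTC: 06:30-07:00, 07:30-12:00, 13:00-15:00, 16:30-20:30 (add 5h to convert from UTC-5).
Sven in UTC: 06:00-13:00, 17:00-21:00 (add 5h to convert from UTC-5).
Wendy in UTC: 06:00-11:00, 15:30-18:00 (add 3h to convert from UTC-3).
Jonas ∩ Omar: 08:30-11:00, 17:30-20:00, 20:30-21:00.
Jonas ∩ Omar ∩ Bianca: 08:30-11:00, 17:30-19:30.
Jonas ∩ Omar ∩ Bianca ∩ Kira: 08:30-11:00, 17:30-19:30.
Jonas ∩ Omar ∩ Bianca ∩ Kira ∩ Sven: 08:30-11:00, 17:30-19:30.
Jonas ∩ Omar ∩ Bianca ∩ Kira ∩ Sven ∩ Wendy: 08:30-11:00, 17:30-18:00.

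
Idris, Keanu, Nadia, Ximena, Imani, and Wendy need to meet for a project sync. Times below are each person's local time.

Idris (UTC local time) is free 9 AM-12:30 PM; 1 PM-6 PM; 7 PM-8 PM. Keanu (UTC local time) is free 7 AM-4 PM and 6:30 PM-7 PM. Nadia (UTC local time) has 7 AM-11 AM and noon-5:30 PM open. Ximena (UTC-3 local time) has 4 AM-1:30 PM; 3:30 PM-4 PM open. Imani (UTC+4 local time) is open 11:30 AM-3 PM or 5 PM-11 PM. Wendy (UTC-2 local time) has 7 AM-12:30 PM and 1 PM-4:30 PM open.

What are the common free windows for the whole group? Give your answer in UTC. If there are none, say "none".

09:00-11:00, 13:00-14:30, 15:00-16:00

Idris in UTC: 09:00-12:30, 13:00-18:00, 19:00-20:00.
Keanu in UTC: 07:00-16:00, 18:30-19:00.
Nadia in UTC: 07:00-11:00, 12:00-17:30.
Ximena in UTC: 07:00-16:30, 18:30-19:00 (add 3h to convert from UTC-3).
Imani in UTC: 07:30-11:00, 13:00-19:00 (subtract 4h to convert from UTC+4).
Wendy in UTC: 09:00-14:30, 15:00-18:30 (add 2h to convert from UTC-2).
Idris ∩ Keanu: 09:00-12:30, 13:00-16:00.
Idris ∩ Keanu ∩ Nadia: 09:00-11:00, 12:00-12:30, 13:00-16:00.
Idris ∩ Keanu ∩ Nadia ∩ Ximena: 09:00-11:00, 12:00-12:30, 13:00-16:00.
Idris ∩ Keanu ∩ Nadia ∩ Ximena ∩ Imani: 09:00-11:00, 13:00-16:00.
Idris ∩ Keanu ∩ Nadia ∩ Ximena ∩ Imani ∩ Wendy: 09:00-11:00, 13:00-14:30, 15:00-16:00.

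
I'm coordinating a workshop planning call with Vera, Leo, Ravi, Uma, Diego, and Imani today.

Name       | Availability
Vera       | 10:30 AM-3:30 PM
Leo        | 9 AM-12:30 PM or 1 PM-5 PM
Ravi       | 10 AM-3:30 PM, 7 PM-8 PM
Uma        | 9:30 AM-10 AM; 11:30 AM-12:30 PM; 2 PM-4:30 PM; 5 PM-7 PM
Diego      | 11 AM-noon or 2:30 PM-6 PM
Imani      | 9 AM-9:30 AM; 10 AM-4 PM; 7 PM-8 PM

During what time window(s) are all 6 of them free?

11:30-12:00, 14:30-15:30

Vera ∩ Leo: 10:30-12:30, 13:00-15:30.
Vera ∩ Leo ∩ Ravi: 10:30-12:30, 13:00-15:30.
Vera ∩ Leo ∩ Ravi ∩ Uma: 11:30-12:30, 14:00-15:30.
Vera ∩ Leo ∩ Ravi ∩ Uma ∩ Diego: 11:30-12:00, 14:30-15:30.
Vera ∩ Leo ∩ Ravi ∩ Uma ∩ Diego ∩ Imani: 11:30-12:00, 14:30-15:30.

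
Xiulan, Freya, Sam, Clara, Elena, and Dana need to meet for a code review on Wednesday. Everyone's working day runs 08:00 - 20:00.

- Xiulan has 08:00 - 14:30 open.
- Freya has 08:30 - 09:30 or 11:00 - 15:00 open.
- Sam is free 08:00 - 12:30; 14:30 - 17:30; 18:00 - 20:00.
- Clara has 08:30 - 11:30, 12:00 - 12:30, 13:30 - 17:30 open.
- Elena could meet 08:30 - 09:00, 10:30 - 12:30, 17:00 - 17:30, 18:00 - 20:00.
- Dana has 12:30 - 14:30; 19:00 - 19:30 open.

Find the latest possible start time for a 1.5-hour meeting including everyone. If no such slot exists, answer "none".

none

Xiulan ∩ Freya: 08:30-09:30, 11:00-14:30.
Xiulan ∩ Freya ∩ Sam: 08:30-09:30, 11:00-12:30.
Xiulan ∩ Freya ∩ Sam ∩ Clara: 08:30-09:30, 11:00-11:30, 12:00-12:30.
Xiulan ∩ Freya ∩ Sam ∩ Clara ∩ Elena: 08:30-09:00, 11:00-11:30, 12:00-12:30.
Xiulan ∩ Freya ∩ Sam ∩ Clara ∩ Elena ∩ Dana: ∅.
There is no time when everyone is free.
No common window is at least 90 minutes long.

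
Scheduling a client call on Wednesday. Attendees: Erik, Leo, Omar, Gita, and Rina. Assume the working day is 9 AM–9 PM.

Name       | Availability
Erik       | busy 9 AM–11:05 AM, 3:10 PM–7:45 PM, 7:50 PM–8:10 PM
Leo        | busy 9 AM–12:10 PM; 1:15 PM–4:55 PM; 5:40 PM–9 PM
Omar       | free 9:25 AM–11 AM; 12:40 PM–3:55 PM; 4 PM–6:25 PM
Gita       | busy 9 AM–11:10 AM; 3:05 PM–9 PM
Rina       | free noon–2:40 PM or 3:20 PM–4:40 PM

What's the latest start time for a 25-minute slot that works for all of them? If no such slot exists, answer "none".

12:50

Erik free: 11:05-15:10, 19:45-19:50, 20:10-21:00 (invert busy blocks within the working day).
Leo free: 12:10-13:15, 16:55-17:40 (invert busy blocks within the working day).
Omar free: 09:25-11:00, 12:40-15:55, 16:00-18:25.
Gita free: 11:10-15:05 (invert busy blocks within the working day).
Rina free: 12:00-14:40, 15:20-16:40.
Erik ∩ Leo: 12:10-13:15.
Erik ∩ Leo ∩ Omar: 12:40-13:15.
Erik ∩ Leo ∩ Omar ∩ Gita: 12:40-13:15.
Erik ∩ Leo ∩ Omar ∩ Gita ∩ Rina: 12:40-13:15.
So the common availability across everyone is 12:40-13:15.
The last common window of at least 25 minutes is 12:40-13:15; a 25-minute meeting can start as late as 12:50 and still end by 13:15.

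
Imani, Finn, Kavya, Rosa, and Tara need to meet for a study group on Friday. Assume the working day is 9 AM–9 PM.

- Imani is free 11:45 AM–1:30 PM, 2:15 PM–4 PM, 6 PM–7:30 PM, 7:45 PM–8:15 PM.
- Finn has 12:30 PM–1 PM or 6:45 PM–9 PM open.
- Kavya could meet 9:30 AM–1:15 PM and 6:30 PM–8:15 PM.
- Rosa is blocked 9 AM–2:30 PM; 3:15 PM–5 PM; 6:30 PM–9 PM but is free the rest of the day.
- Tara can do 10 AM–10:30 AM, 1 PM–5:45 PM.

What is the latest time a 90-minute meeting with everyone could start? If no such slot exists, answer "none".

Imani free: 11:45-13:30, 14:15-16:00, 18:00-19:30, 19:45-20:15.
Finn free: 12:30-13:00, 18:45-21:00.
Kavya free: 09:30-13:15, 18:30-20:15.
Rosa free: 14:30-15:15, 17:00-18:30 (invert busy blocks within the working day).
Tara free: 10:00-10:30, 13:00-17:45.
Imani ∩ Finn: 12:30-13:00, 18:45-19:30, 19:45-20:15.
Imani ∩ Finn ∩ Kavya: 12:30-13:00, 18:45-19:30, 19:45-20:15.
Imani ∩ Finn ∩ Kavya ∩ Rosa: ∅.
Imani ∩ Finn ∩ Kavya ∩ Rosa ∩ Tara: ∅.
There is no time when everyone is free.
No common window is at least 90 minutes long.

none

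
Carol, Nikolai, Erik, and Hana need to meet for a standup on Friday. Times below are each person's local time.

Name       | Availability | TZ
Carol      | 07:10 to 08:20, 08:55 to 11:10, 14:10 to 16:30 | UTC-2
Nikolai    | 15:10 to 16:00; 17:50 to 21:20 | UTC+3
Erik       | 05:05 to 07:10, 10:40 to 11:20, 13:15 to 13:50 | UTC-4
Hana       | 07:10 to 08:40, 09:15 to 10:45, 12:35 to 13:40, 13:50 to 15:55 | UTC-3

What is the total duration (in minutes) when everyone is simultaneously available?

Carol in UTC: 09:10-10:20, 10:55-13:10, 16:10-18:30 (add 2h to convert from UTC-2).
Nikolai in UTC: 12:10-13:00, 14:50-18:20 (subtract 3h to convert from UTC+3).
Erik in UTC: 09:05-11:10, 14:40-15:20, 17:15-17:50 (add 4h to convert from UTC-4).
Hana in UTC: 10:10-11:40, 12:15-13:45, 15:35-16:40, 16:50-18:55 (add 3h to convert from UTC-3).
Carol ∩ Nikolai: 12:10-13:00, 16:10-18:20.
Carol ∩ Nikolai ∩ Erik: 17:15-17:50.
Carol ∩ Nikolai ∩ Erik ∩ Hana: 17:15-17:50.
That's a single block of 35 minutes.

35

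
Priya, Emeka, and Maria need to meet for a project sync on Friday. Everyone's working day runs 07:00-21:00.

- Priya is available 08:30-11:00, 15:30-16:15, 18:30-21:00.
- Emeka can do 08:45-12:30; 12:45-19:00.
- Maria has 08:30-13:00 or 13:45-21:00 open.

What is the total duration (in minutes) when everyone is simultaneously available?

Priya ∩ Emeka: 08:45-11:00, 15:30-16:15, 18:30-19:00.
Priya ∩ Emeka ∩ Maria: 08:45-11:00, 15:30-16:15, 18:30-19:00.
Summing the common windows: 135 + 45 + 30 = 210 minutes.

210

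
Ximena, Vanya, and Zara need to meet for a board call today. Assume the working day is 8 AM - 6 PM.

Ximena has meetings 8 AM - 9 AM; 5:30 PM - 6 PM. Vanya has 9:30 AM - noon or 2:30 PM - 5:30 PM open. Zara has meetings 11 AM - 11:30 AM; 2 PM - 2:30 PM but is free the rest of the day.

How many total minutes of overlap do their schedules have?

300

Ximena free: 09:00-17:30 (invert busy blocks within the working day).
Vanya free: 09:30-12:00, 14:30-17:30.
Zara free: 08:00-11:00, 11:30-14:00, 14:30-18:00 (invert busy blocks within the working day).
Ximena ∩ Vanya: 09:30-12:00, 14:30-17:30.
Ximena ∩ Vanya ∩ Zara: 09:30-11:00, 11:30-12:00, 14:30-17:30.
Summing the common windows: 90 + 30 + 180 = 300 minutes.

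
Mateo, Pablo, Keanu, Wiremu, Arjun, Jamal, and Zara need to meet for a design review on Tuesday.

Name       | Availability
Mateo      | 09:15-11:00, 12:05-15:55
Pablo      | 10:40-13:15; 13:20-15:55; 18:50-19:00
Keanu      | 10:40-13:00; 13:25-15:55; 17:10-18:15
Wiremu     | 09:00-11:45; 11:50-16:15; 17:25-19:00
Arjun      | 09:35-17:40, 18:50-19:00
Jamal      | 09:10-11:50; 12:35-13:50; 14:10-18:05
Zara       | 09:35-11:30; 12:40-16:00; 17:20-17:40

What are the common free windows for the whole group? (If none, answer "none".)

10:40-11:00, 12:40-13:00, 13:25-13:50, 14:10-15:55

Mateo ∩ Pablo: 10:40-11:00, 12:05-13:15, 13:20-15:55.
Mateo ∩ Pablo ∩ Keanu: 10:40-11:00, 12:05-13:00, 13:25-15:55.
Mateo ∩ Pablo ∩ Keanu ∩ Wiremu: 10:40-11:00, 12:05-13:00, 13:25-15:55.
Mateo ∩ Pablo ∩ Keanu ∩ Wiremu ∩ Arjun: 10:40-11:00, 12:05-13:00, 13:25-15:55.
Mateo ∩ Pablo ∩ Keanu ∩ Wiremu ∩ Arjun ∩ Jamal: 10:40-11:00, 12:35-13:00, 13:25-13:50, 14:10-15:55.
Mateo ∩ Pablo ∩ Keanu ∩ Wiremu ∩ Arjun ∩ Jamal ∩ Zara: 10:40-11:00, 12:40-13:00, 13:25-13:50, 14:10-15:55.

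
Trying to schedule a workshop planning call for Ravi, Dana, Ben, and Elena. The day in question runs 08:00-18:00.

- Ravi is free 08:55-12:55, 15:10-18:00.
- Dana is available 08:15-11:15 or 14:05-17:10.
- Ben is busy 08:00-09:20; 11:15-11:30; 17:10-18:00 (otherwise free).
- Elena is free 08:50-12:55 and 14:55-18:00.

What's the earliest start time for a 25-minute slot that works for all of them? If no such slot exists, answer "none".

09:20

Ravi free: 08:55-12:55, 15:10-18:00.
Dana free: 08:15-11:15, 14:05-17:10.
Ben free: 09:20-11:15, 11:30-17:10 (invert busy blocks within the working day).
Elena free: 08:50-12:55, 14:55-18:00.
Ravi ∩ Dana: 08:55-11:15, 15:10-17:10.
Ravi ∩ Dana ∩ Ben: 09:20-11:15, 15:10-17:10.
Ravi ∩ Dana ∩ Ben ∩ Elena: 09:20-11:15, 15:10-17:10.
The first common window of at least 25 minutes is 09:20-11:15, so the earliest start is 09:20.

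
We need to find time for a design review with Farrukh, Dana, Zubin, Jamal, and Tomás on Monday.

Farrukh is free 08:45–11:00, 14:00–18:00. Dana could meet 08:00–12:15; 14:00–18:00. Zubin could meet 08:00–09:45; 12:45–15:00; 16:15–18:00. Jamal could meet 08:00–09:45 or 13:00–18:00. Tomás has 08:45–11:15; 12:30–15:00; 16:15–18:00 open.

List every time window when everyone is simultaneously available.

08:45-09:45, 14:00-15:00, 16:15-18:00

Farrukh ∩ Dana: 08:45-11:00, 14:00-18:00.
Farrukh ∩ Dana ∩ Zubin: 08:45-09:45, 14:00-15:00, 16:15-18:00.
Farrukh ∩ Dana ∩ Zubin ∩ Jamal: 08:45-09:45, 14:00-15:00, 16:15-18:00.
Farrukh ∩ Dana ∩ Zubin ∩ Jamal ∩ Tomás: 08:45-09:45, 14:00-15:00, 16:15-18:00.
Those are the intersection windows.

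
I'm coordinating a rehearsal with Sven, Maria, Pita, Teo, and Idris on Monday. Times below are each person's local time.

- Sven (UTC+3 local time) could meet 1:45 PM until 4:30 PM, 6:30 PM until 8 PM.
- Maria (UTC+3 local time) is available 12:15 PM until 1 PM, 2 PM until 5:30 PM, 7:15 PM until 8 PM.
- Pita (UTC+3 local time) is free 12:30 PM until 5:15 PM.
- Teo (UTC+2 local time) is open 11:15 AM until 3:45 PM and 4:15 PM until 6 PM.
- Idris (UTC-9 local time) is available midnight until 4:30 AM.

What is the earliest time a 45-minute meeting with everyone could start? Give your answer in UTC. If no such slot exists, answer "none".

11:00

Sven in UTC: 10:45-13:30, 15:30-17:00 (subtract 3h to convert from UTC+3).
Maria in UTC: 09:15-10:00, 11:00-14:30, 16:15-17:00 (subtract 3h to convert from UTC+3).
Pita in UTC: 09:30-14:15 (subtract 3h to convert from UTC+3).
Teo in UTC: 09:15-13:45, 14:15-16:00 (subtract 2h to convert from UTC+2).
Idris in UTC: 09:00-13:30 (add 9h to convert from UTC-9).
Sven ∩ Maria: 11:00-13:30, 16:15-17:00.
Sven ∩ Maria ∩ Pita: 11:00-13:30.
Sven ∩ Maria ∩ Pita ∩ Teo: 11:00-13:30.
Sven ∩ Maria ∩ Pita ∩ Teo ∩ Idris: 11:00-13:30.
So the common availability across everyone is 11:00-13:30.
The first common window of at least 45 minutes is 11:00-13:30, so the earliest start is 11:00.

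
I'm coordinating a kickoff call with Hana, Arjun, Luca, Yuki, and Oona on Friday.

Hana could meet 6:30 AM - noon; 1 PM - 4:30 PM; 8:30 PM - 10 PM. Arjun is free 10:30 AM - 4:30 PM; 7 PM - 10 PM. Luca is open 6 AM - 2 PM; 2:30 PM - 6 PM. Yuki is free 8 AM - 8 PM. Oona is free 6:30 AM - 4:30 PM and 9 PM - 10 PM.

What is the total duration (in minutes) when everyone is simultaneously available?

270

Hana ∩ Arjun: 10:30-12:00, 13:00-16:30, 20:30-22:00.
Hana ∩ Arjun ∩ Luca: 10:30-12:00, 13:00-14:00, 14:30-16:30.
Hana ∩ Arjun ∩ Luca ∩ Yuki: 10:30-12:00, 13:00-14:00, 14:30-16:30.
Hana ∩ Arjun ∩ Luca ∩ Yuki ∩ Oona: 10:30-12:00, 13:00-14:00, 14:30-16:30.
Those are the intersection windows.
Summing the common windows: 90 + 60 + 120 = 270 minutes.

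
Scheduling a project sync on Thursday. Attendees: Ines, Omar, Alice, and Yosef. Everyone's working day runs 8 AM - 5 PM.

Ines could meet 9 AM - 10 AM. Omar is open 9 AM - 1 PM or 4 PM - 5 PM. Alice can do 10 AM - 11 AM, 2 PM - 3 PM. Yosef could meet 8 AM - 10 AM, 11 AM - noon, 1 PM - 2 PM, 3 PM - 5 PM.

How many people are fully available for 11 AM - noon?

Omar and Yosef can make the full 11:00-12:00 slot — that's 2.

2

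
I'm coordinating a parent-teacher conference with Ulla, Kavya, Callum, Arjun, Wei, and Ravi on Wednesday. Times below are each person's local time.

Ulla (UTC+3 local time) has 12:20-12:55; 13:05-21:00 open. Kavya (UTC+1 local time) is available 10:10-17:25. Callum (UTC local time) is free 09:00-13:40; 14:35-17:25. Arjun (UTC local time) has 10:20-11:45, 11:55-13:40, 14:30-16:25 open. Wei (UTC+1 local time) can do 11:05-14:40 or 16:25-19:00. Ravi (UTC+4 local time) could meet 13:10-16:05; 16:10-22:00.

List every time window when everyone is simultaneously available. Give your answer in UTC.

Ulla in UTC: 09:20-09:55, 10:05-18:00 (subtract 3h to convert from UTC+3).
Kavya in UTC: 09:10-16:25 (subtract 1h to convert from UTC+1).
Callum in UTC: 09:00-13:40, 14:35-17:25.
Arjun in UTC: 10:20-11:45, 11:55-13:40, 14:30-16:25.
Wei in UTC: 10:05-13:40, 15:25-18:00 (subtract 1h to convert from UTC+1).
Ravi in UTC: 09:10-12:05, 12:10-18:00 (subtract 4h to convert from UTC+4).
Ulla ∩ Kavya: 09:20-09:55, 10:05-16:25.
Ulla ∩ Kavya ∩ Callum: 09:20-09:55, 10:05-13:40, 14:35-16:25.
Ulla ∩ Kavya ∩ Callum ∩ Arjun: 10:20-11:45, 11:55-13:40, 14:35-16:25.
Ulla ∩ Kavya ∩ Callum ∩ Arjun ∩ Wei: 10:20-11:45, 11:55-13:40, 15:25-16:25.
Ulla ∩ Kavya ∩ Callum ∩ Arjun ∩ Wei ∩ Ravi: 10:20-11:45, 11:55-12:05, 12:10-13:40, 15:25-16:25.
So the common availability across everyone is 10:20-11:45, 11:55-12:05, 12:10-13:40, 15:25-16:25.

10:20-11:45, 11:55-12:05, 12:10-13:40, 15:25-16:25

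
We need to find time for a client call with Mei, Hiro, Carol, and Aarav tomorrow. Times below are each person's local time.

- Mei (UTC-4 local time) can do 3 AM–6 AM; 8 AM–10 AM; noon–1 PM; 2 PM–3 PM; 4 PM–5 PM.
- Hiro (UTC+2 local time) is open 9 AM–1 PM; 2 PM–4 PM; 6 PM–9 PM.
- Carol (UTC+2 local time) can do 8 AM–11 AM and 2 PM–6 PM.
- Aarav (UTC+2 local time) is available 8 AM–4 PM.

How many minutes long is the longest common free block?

120

Mei in UTC: 07:00-10:00, 12:00-14:00, 16:00-17:00, 18:00-19:00, 20:00-21:00 (add 4h to convert from UTC-4).
Hiro in UTC: 07:00-11:00, 12:00-14:00, 16:00-19:00 (subtract 2h to convert from UTC+2).
Carol in UTC: 06:00-09:00, 12:00-16:00 (subtract 2h to convert from UTC+2).
Aarav in UTC: 06:00-14:00 (subtract 2h to convert from UTC+2).
Mei ∩ Hiro: 07:00-10:00, 12:00-14:00, 16:00-17:00, 18:00-19:00.
Mei ∩ Hiro ∩ Carol: 07:00-09:00, 12:00-14:00.
Mei ∩ Hiro ∩ Carol ∩ Aarav: 07:00-09:00, 12:00-14:00.
Those are the intersection windows.
The longest is 07:00-09:00 at 120 minutes.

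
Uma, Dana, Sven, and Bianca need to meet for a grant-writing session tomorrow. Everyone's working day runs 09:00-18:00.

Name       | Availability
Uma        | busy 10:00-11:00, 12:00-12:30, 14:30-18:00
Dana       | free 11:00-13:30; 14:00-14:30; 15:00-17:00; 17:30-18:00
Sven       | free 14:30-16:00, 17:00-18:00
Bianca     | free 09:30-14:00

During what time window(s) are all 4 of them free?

Uma free: 09:00-10:00, 11:00-12:00, 12:30-14:30 (invert busy blocks within the working day).
Dana free: 11:00-13:30, 14:00-14:30, 15:00-17:00, 17:30-18:00.
Sven free: 14:30-16:00, 17:00-18:00.
Bianca free: 09:30-14:00.
Uma ∩ Dana: 11:00-12:00, 12:30-13:30, 14:00-14:30.
Uma ∩ Dana ∩ Sven: ∅.
Uma ∩ Dana ∩ Sven ∩ Bianca: ∅.
There is no time when everyone is free.

none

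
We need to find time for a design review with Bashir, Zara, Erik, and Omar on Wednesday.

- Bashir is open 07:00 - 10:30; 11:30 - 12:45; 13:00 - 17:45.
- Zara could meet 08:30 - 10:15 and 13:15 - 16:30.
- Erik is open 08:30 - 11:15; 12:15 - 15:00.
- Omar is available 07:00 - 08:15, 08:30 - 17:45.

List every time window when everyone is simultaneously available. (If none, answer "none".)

Bashir ∩ Zara: 08:30-10:15, 13:15-16:30.
Bashir ∩ Zara ∩ Erik: 08:30-10:15, 13:15-15:00.
Bashir ∩ Zara ∩ Erik ∩ Omar: 08:30-10:15, 13:15-15:00.

08:30-10:15, 13:15-15:00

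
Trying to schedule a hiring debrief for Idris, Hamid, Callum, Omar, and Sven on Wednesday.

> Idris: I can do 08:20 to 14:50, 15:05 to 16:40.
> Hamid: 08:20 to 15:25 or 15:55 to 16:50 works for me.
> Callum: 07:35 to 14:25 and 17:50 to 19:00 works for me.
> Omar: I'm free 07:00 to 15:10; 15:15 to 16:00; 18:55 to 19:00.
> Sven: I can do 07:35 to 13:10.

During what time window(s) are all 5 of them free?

08:20-13:10

Idris ∩ Hamid: 08:20-14:50, 15:05-15:25, 15:55-16:40.
Idris ∩ Hamid ∩ Callum: 08:20-14:25.
Idris ∩ Hamid ∩ Callum ∩ Omar: 08:20-14:25.
Idris ∩ Hamid ∩ Callum ∩ Omar ∩ Sven: 08:20-13:10.
Those are the intersection windows.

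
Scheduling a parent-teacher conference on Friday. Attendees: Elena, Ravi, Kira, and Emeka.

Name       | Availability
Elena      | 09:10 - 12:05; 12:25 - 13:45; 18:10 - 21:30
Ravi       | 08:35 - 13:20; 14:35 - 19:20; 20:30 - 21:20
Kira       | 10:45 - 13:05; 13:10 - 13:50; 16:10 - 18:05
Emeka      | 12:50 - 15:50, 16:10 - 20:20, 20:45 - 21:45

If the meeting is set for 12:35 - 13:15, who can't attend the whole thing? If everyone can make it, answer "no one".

Elena: free for 12:35-13:15. Ravi: free for 12:35-13:15. Kira: not fully free for 12:35-13:15. Emeka: not fully free for 12:35-13:15.

Emeka, Kira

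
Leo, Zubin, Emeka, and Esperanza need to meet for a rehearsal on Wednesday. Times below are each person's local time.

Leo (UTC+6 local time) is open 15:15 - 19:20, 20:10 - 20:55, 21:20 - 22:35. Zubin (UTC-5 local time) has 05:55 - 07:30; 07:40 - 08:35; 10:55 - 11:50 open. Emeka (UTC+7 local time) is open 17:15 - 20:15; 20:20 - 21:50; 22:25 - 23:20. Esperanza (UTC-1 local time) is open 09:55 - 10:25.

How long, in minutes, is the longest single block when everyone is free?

Leo in UTC: 09:15-13:20, 14:10-14:55, 15:20-16:35 (subtract 6h to convert from UTC+6).
Zubin in UTC: 10:55-12:30, 12:40-13:35, 15:55-16:50 (add 5h to convert from UTC-5).
Emeka in UTC: 10:15-13:15, 13:20-14:50, 15:25-16:20 (subtract 7h to convert from UTC+7).
Esperanza in UTC: 10:55-11:25 (add 1h to convert from UTC-1).
Leo ∩ Zubin: 10:55-12:30, 12:40-13:20, 15:55-16:35.
Leo ∩ Zubin ∩ Emeka: 10:55-12:30, 12:40-13:15, 15:55-16:20.
Leo ∩ Zubin ∩ Emeka ∩ Esperanza: 10:55-11:25.
So the common availability across everyone is 10:55-11:25.
The longest is 10:55-11:25 at 30 minutes.

30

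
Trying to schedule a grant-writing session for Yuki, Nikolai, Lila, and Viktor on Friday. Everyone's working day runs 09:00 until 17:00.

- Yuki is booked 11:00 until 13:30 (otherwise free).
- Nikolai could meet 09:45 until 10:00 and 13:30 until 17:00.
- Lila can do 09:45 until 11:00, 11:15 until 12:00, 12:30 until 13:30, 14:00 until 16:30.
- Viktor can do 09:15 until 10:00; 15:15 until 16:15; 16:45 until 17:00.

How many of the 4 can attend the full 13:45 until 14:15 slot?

Yuki free: 09:00-11:00, 13:30-17:00 (invert busy blocks within the working day).
Nikolai free: 09:45-10:00, 13:30-17:00.
Lila free: 09:45-11:00, 11:15-12:00, 12:30-13:30, 14:00-16:30.
Viktor free: 09:15-10:00, 15:15-16:15, 16:45-17:00.
Yuki and Nikolai can make the full 13:45-14:15 slot — that's 2.

2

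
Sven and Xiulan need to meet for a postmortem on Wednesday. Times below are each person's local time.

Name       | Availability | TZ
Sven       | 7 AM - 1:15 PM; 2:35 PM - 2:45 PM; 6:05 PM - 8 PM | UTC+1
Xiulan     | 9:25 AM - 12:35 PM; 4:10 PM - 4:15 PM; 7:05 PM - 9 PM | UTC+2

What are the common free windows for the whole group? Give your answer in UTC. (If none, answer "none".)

Sven in UTC: 06:00-12:15, 13:35-13:45, 17:05-19:00 (subtract 1h to convert from UTC+1).
Xiulan in UTC: 07:25-10:35, 14:10-14:15, 17:05-19:00 (subtract 2h to convert from UTC+2).
Sven ∩ Xiulan: 07:25-10:35, 17:05-19:00.

07:25-10:35, 17:05-19:00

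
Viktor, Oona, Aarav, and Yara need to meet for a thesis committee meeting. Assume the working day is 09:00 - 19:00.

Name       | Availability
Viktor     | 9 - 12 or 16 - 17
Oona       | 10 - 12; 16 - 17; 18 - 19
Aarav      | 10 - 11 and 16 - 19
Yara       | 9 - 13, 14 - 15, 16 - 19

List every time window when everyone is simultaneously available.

Viktor ∩ Oona: 10:00-12:00, 16:00-17:00.
Viktor ∩ Oona ∩ Aarav: 10:00-11:00, 16:00-17:00.
Viktor ∩ Oona ∩ Aarav ∩ Yara: 10:00-11:00, 16:00-17:00.

10:00-11:00, 16:00-17:00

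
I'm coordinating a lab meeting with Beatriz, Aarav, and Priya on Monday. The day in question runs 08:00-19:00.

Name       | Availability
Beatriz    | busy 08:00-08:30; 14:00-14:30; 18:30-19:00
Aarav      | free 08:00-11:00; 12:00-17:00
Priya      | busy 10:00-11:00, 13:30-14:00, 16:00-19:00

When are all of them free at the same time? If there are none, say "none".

08:30-10:00, 12:00-13:30, 14:30-16:00

Beatriz free: 08:30-14:00, 14:30-18:30 (invert busy blocks within the working day).
Aarav free: 08:00-11:00, 12:00-17:00.
Priya free: 08:00-10:00, 11:00-13:30, 14:00-16:00 (invert busy blocks within the working day).
Beatriz ∩ Aarav: 08:30-11:00, 12:00-14:00, 14:30-17:00.
Beatriz ∩ Aarav ∩ Priya: 08:30-10:00, 12:00-13:30, 14:30-16:00.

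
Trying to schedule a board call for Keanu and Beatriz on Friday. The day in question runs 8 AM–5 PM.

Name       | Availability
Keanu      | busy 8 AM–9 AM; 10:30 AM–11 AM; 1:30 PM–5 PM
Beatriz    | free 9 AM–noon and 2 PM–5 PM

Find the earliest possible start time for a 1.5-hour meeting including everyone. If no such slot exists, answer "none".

Keanu free: 09:00-10:30, 11:00-13:30 (invert busy blocks within the working day).
Beatriz free: 09:00-12:00, 14:00-17:00.
Keanu ∩ Beatriz: 09:00-10:30, 11:00-12:00.
The first common window of at least 90 minutes is 09:00-10:30, so the earliest start is 09:00.

09:00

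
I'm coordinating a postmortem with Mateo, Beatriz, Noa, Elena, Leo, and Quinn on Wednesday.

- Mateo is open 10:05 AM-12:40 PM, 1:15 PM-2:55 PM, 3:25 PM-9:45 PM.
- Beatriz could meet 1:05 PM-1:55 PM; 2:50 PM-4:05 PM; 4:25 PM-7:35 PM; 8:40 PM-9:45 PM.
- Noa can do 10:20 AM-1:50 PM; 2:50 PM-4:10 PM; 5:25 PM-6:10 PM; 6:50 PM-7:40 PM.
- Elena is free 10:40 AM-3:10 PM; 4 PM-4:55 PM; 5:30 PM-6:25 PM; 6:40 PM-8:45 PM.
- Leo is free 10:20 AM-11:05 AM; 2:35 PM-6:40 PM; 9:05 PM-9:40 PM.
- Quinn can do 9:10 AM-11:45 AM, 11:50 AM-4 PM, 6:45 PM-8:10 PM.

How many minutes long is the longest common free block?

5

Mateo ∩ Beatriz: 13:15-13:55, 14:50-14:55, 15:25-16:05, 16:25-19:35, 20:40-21:45.
Mateo ∩ Beatriz ∩ Noa: 13:15-13:50, 14:50-14:55, 15:25-16:05, 17:25-18:10, 18:50-19:35.
Mateo ∩ Beatriz ∩ Noa ∩ Elena: 13:15-13:50, 14:50-14:55, 16:00-16:05, 17:30-18:10, 18:50-19:35.
Mateo ∩ Beatriz ∩ Noa ∩ Elena ∩ Leo: 14:50-14:55, 16:00-16:05, 17:30-18:10.
Mateo ∩ Beatriz ∩ Noa ∩ Elena ∩ Leo ∩ Quinn: 14:50-14:55.
The longest is 14:50-14:55 at 5 minutes.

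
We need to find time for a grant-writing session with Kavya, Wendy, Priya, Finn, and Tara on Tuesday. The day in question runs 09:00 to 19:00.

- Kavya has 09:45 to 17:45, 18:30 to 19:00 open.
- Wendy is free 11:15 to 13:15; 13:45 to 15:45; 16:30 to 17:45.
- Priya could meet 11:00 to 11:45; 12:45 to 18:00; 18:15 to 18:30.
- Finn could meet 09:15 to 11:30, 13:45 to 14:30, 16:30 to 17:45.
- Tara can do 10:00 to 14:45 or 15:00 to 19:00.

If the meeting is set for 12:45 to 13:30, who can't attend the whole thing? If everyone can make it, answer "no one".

Kavya: free for 12:45-13:30. Wendy: not fully free for 12:45-13:30. Priya: free for 12:45-13:30. Finn: not fully free for 12:45-13:30. Tara: free for 12:45-13:30.

Finn, Wendy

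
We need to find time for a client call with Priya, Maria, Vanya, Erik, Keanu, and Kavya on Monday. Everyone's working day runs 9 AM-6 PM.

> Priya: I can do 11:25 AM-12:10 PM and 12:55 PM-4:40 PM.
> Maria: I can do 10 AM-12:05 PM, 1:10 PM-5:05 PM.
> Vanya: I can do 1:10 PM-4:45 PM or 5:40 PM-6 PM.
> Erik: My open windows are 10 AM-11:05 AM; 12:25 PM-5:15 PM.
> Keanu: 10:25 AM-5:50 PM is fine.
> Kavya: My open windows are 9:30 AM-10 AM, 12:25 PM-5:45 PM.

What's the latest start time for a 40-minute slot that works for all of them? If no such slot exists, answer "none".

Priya ∩ Maria: 11:25-12:05, 13:10-16:40.
Priya ∩ Maria ∩ Vanya: 13:10-16:40.
Priya ∩ Maria ∩ Vanya ∩ Erik: 13:10-16:40.
Priya ∩ Maria ∩ Vanya ∩ Erik ∩ Keanu: 13:10-16:40.
Priya ∩ Maria ∩ Vanya ∩ Erik ∩ Keanu ∩ Kavya: 13:10-16:40.
The last common window of at least 40 minutes is 13:10-16:40; a 40-minute meeting can start as late as 16:00 and still end by 16:40.

16:00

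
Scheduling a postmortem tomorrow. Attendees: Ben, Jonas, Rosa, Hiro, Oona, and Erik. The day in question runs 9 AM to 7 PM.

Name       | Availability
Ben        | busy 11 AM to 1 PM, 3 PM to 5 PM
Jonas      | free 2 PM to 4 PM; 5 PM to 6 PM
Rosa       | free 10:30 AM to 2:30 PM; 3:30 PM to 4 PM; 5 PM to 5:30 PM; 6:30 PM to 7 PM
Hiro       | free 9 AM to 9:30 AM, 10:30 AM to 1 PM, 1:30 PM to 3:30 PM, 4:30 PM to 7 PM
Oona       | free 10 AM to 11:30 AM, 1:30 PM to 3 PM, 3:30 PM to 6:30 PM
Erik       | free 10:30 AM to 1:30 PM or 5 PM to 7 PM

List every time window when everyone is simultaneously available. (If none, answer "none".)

17:00-17:30

Ben free: 09:00-11:00, 13:00-15:00, 17:00-19:00 (invert busy blocks within the working day).
Jonas free: 14:00-16:00, 17:00-18:00.
Rosa free: 10:30-14:30, 15:30-16:00, 17:00-17:30, 18:30-19:00.
Hiro free: 09:00-09:30, 10:30-13:00, 13:30-15:30, 16:30-19:00.
Oona free: 10:00-11:30, 13:30-15:00, 15:30-18:30.
Erik free: 10:30-13:30, 17:00-19:00.
Ben ∩ Jonas: 14:00-15:00, 17:00-18:00.
Ben ∩ Jonas ∩ Rosa: 14:00-14:30, 17:00-17:30.
Ben ∩ Jonas ∩ Rosa ∩ Hiro: 14:00-14:30, 17:00-17:30.
Ben ∩ Jonas ∩ Rosa ∩ Hiro ∩ Oona: 14:00-14:30, 17:00-17:30.
Ben ∩ Jonas ∩ Rosa ∩ Hiro ∩ Oona ∩ Erik: 17:00-17:30.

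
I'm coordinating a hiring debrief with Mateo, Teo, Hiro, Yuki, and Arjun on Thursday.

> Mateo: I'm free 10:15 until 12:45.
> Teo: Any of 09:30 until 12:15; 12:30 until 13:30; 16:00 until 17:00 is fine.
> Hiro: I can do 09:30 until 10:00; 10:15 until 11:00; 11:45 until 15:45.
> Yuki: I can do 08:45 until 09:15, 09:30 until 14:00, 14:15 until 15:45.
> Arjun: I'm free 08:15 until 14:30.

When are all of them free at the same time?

10:15-11:00, 11:45-12:15, 12:30-12:45

Mateo ∩ Teo: 10:15-12:15, 12:30-12:45.
Mateo ∩ Teo ∩ Hiro: 10:15-11:00, 11:45-12:15, 12:30-12:45.
Mateo ∩ Teo ∩ Hiro ∩ Yuki: 10:15-11:00, 11:45-12:15, 12:30-12:45.
Mateo ∩ Teo ∩ Hiro ∩ Yuki ∩ Arjun: 10:15-11:00, 11:45-12:15, 12:30-12:45.
So the common availability across everyone is 10:15-11:00, 11:45-12:15, 12:30-12:45.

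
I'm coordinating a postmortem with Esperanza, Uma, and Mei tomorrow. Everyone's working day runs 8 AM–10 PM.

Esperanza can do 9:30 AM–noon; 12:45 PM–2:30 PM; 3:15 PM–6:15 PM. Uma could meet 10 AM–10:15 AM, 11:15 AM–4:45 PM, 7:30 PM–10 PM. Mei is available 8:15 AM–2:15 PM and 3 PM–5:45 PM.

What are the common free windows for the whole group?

Esperanza ∩ Uma: 10:00-10:15, 11:15-12:00, 12:45-14:30, 15:15-16:45.
Esperanza ∩ Uma ∩ Mei: 10:00-10:15, 11:15-12:00, 12:45-14:15, 15:15-16:45.

10:00-10:15, 11:15-12:00, 12:45-14:15, 15:15-16:45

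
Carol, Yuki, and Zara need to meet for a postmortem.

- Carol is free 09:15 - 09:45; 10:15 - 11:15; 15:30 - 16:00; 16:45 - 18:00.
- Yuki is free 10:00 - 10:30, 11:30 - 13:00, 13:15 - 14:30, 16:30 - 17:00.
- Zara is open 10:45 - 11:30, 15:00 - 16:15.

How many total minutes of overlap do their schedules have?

0

Carol ∩ Yuki: 10:15-10:30, 16:45-17:00.
Carol ∩ Yuki ∩ Zara: ∅.
There is no time when everyone is free.
There is no common window, so the total is 0 minutes.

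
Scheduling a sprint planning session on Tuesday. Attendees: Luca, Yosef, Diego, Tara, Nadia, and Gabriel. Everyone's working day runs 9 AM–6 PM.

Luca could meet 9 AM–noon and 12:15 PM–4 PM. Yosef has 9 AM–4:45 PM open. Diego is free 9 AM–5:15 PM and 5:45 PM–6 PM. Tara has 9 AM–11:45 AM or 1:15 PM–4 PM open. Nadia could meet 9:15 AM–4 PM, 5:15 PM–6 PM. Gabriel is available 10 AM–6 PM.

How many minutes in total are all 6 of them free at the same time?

Luca ∩ Yosef: 09:00-12:00, 12:15-16:00.
Luca ∩ Yosef ∩ Diego: 09:00-12:00, 12:15-16:00.
Luca ∩ Yosef ∩ Diego ∩ Tara: 09:00-11:45, 13:15-16:00.
Luca ∩ Yosef ∩ Diego ∩ Tara ∩ Nadia: 09:15-11:45, 13:15-16:00.
Luca ∩ Yosef ∩ Diego ∩ Tara ∩ Nadia ∩ Gabriel: 10:00-11:45, 13:15-16:00.
So the common availability across everyone is 10:00-11:45, 13:15-16:00.
Summing the common windows: 105 + 165 = 270 minutes.

270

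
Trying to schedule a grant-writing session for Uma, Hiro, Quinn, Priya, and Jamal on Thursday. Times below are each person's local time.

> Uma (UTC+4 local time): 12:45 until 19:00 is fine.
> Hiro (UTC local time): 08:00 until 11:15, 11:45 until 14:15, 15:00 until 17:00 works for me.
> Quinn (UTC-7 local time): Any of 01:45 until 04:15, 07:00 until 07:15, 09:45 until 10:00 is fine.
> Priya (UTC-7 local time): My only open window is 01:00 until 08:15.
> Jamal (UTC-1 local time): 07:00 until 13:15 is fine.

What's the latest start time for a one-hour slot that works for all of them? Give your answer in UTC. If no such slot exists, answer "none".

10:15

Uma in UTC: 08:45-15:00 (subtract 4h to convert from UTC+4).
Hiro in UTC: 08:00-11:15, 11:45-14:15, 15:00-17:00.
Quinn in UTC: 08:45-11:15, 14:00-14:15, 16:45-17:00 (add 7h to convert from UTC-7).
Priya in UTC: 08:00-15:15 (add 7h to convert from UTC-7).
Jamal in UTC: 08:00-14:15 (add 1h to convert from UTC-1).
Uma ∩ Hiro: 08:45-11:15, 11:45-14:15.
Uma ∩ Hiro ∩ Quinn: 08:45-11:15, 14:00-14:15.
Uma ∩ Hiro ∩ Quinn ∩ Priya: 08:45-11:15, 14:00-14:15.
Uma ∩ Hiro ∩ Quinn ∩ Priya ∩ Jamal: 08:45-11:15, 14:00-14:15.
So the common availability across everyone is 08:45-11:15, 14:00-14:15.
The last common window of at least 60 minutes is 08:45-11:15; a 60-minute meeting can start as late as 10:15 and still end by 11:15.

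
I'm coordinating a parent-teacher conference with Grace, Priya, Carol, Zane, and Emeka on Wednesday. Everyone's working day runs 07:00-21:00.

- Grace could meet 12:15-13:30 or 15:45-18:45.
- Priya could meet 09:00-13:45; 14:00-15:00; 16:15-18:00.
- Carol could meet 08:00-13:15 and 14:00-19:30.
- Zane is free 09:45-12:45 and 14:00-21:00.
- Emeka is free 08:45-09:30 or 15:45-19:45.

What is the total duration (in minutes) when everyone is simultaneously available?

Grace ∩ Priya: 12:15-13:30, 16:15-18:00.
Grace ∩ Priya ∩ Carol: 12:15-13:15, 16:15-18:00.
Grace ∩ Priya ∩ Carol ∩ Zane: 12:15-12:45, 16:15-18:00.
Grace ∩ Priya ∩ Carol ∩ Zane ∩ Emeka: 16:15-18:00.
That's a single block of 105 minutes.

105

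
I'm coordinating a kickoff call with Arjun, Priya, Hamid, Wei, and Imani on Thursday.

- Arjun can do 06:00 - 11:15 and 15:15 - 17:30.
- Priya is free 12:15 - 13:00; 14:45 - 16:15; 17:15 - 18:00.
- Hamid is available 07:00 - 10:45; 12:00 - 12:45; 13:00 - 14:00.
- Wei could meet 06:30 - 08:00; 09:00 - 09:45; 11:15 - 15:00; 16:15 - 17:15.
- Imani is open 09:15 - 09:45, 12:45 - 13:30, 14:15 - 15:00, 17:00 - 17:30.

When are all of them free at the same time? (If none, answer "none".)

Arjun ∩ Priya: 15:15-16:15, 17:15-17:30.
Arjun ∩ Priya ∩ Hamid: ∅.
Arjun ∩ Priya ∩ Hamid ∩ Wei: ∅.
Arjun ∩ Priya ∩ Hamid ∩ Wei ∩ Imani: ∅.
There is no time when everyone is free.

none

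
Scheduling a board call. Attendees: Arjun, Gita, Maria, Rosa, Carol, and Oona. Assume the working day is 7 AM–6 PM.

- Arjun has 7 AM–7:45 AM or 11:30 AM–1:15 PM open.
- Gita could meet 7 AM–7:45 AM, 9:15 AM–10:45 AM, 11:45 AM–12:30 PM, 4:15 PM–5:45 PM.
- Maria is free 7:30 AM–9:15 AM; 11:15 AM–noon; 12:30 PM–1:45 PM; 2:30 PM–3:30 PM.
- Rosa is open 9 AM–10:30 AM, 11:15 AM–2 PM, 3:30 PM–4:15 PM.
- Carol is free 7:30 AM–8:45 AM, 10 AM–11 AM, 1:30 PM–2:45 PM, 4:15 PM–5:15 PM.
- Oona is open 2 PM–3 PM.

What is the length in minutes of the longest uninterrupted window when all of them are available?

Arjun ∩ Gita: 07:00-07:45, 11:45-12:30.
Arjun ∩ Gita ∩ Maria: 07:30-07:45, 11:45-12:00.
Arjun ∩ Gita ∩ Maria ∩ Rosa: 11:45-12:00.
Arjun ∩ Gita ∩ Maria ∩ Rosa ∩ Carol: ∅.
Arjun ∩ Gita ∩ Maria ∩ Rosa ∩ Carol ∩ Oona: ∅.
There is no time when everyone is free.
No common window exists, so the longest block is 0 minutes.

0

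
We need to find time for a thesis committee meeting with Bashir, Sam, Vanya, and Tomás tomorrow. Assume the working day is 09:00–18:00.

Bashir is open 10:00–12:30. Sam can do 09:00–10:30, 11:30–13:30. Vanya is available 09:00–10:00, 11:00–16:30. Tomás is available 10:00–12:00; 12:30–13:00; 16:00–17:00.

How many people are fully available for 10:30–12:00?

2

Bashir and Tomás can make the full 10:30-12:00 slot — that's 2.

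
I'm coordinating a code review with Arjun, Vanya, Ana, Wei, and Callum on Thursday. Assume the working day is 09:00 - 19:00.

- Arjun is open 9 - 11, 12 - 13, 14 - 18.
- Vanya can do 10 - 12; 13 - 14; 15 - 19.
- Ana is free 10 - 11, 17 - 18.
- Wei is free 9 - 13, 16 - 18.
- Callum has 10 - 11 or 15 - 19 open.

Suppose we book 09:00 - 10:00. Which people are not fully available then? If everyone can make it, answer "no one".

Arjun: free for 09:00-10:00. Vanya: not fully free for 09:00-10:00. Ana: not fully free for 09:00-10:00. Wei: free for 09:00-10:00. Callum: not fully free for 09:00-10:00.

Ana, Callum, Vanya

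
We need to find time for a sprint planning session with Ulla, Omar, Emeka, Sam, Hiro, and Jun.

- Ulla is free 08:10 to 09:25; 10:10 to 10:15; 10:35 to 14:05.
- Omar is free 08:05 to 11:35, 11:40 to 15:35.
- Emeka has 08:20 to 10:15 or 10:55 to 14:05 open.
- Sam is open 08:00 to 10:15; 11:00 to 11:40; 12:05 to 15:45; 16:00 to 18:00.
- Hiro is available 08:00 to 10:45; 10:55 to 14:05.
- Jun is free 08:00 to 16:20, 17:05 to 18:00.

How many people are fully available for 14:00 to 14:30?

Omar, Sam, and Jun can make the full 14:00-14:30 slot — that's 3.

3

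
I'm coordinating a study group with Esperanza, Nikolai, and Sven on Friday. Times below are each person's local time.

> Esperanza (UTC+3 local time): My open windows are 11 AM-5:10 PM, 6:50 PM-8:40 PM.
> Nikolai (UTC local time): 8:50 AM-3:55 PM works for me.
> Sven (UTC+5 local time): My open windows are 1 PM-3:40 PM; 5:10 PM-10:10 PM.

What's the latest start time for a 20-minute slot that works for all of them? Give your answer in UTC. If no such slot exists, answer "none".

Esperanza in UTC: 08:00-14:10, 15:50-17:40 (subtract 3h to convert from UTC+3).
Nikolai in UTC: 08:50-15:55.
Sven in UTC: 08:00-10:40, 12:10-17:10 (subtract 5h to convert from UTC+5).
Esperanza ∩ Nikolai: 08:50-14:10, 15:50-15:55.
Esperanza ∩ Nikolai ∩ Sven: 08:50-10:40, 12:10-14:10, 15:50-15:55.
The last common window of at least 20 minutes is 12:10-14:10; a 20-minute meeting can start as late as 13:50 and still end by 14:10.

13:50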